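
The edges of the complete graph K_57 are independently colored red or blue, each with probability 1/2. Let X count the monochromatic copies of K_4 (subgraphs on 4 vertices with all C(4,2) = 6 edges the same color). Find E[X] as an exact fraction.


Let X = Σ_S X_S over the C(57, 4) = 395010 subsets S of size 4, where X_S = 1 if the K_4 on S is monochromatic.
For a fixed S, the K_4 on S has C(4, 2) = 6 edges. P[all 6 edges red] = (1/2)^6, and likewise for blue, so P[monochromatic] = 2·(1/2)^6 = 2^{1 − 6} = 1/32.
By linearity: E[X] = C(57, 4) · 2^{1 − 6} = 395010 · 1/32 = 197505/16.
Numerically: E[X] ≈ 12344.062500.

E[X] = C(57,4)·2^(1−C(4,2)) = 197505/16 ≈ 12344.062500.


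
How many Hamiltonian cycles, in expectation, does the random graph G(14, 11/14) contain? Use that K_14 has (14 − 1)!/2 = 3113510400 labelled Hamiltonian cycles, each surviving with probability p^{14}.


K_14 has (14 − 1)!/2 = 3113510400 labelled Hamiltonian cycles.
For each such Hamiltonian cycle H, let X_H = 1 if all 14 edges of H are present in G. Then P[X_H = 1] = p^{14} = (11/14)^{14} = 379749833583241/11112006825558016.
By linearity: E[X] = Σ_H E[X_H] = 3113510400 · p^{14} = 3113510400 · 379749833583241/11112006825558016 = 329898174179601037725/3100448333024.
Numerically: E[X] ≈ 1.064e+08.

E[X] = 3113510400 · (11/14)^{14} = 329898174179601037725/3100448333024 ≈ 1.064e+08.


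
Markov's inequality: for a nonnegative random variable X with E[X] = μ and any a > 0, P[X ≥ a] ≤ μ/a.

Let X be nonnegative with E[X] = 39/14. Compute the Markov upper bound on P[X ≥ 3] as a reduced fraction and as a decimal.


μ = E[X] = 39/14, a = 3.
Markov: P[X ≥ 3] ≤ μ/a = (39/14)/3 = 13/14.
Numerically: ≈ 0.9286.
(Since a = 3 > μ = 2.7857, the bound 13/14 is < 1 and informative.)

P[X ≥ 3] ≤ 13/14 ≈ 0.9286.


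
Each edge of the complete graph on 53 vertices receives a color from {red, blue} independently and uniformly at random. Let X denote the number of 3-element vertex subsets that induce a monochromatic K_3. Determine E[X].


Let X = Σ_S X_S over the C(53, 3) = 23426 subsets S of size 3, where X_S = 1 if the K_3 on S is monochromatic.
For a fixed S, the K_3 on S has C(3, 2) = 3 edges. P[all 3 edges red] = (1/2)^3, and likewise for blue, so P[monochromatic] = 2·(1/2)^3 = 2^{1 − 3} = 1/4.
By linearity: E[X] = C(53, 3) · 2^{1 − 3} = 23426 · 1/4 = 11713/2.
Numerically: E[X] ≈ 5856.5000.

E[X] = C(53,3)·2^(1−C(3,2)) = 11713/2 ≈ 5856.5000.


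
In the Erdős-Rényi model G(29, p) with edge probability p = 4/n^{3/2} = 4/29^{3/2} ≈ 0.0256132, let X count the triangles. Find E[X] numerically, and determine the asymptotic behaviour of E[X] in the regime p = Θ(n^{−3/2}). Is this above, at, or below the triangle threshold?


Number of potential triangles: C(29, 3) = 3654.
Each occurs with probability p³ ≈ (0.0256132)³ ≈ 1.68030834e-05.
By linearity: E[X] = C(29, 3)·p³ ≈ 3654 · 1.68030834e-05 ≈ 0.061398.
Since α = 3/2 > 1, p = c/n^{3/2} = o(1/n) is below the triangle threshold p ~ 1/n. Asymptotically E[X] ~ (c³/6)·n^{3(1−α)} = (4³/6)·n^{-1.5} → 0, so by Markov's inequality G has no triangles w.h.p.

E[X] ≈ 0.061398; in regime p = Θ(1/n^{3/2}) E[X] tends to 0 (below the triangle threshold p ~ 1/n).


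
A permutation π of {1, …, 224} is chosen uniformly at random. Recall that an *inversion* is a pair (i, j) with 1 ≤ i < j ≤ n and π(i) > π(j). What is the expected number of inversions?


Write X = Σ X_I over the C(224, 2) = 24976 pairs i < j, with X_I the indicator of one inversion.
There are 24976 indicators.
For each fixed pair i < j, the values π(i) and π(j) are two distinct elements of {1, …, 224} in uniformly random order; by symmetry P[π(i) > π(j)] = 1/2.
By linearity: E[X] = 24976 · (1/2) = C(224, 2) · (1/2) = 24976/2 = 12488 ≈ 12488.000.

E[X] = 12488 = 12488.000.


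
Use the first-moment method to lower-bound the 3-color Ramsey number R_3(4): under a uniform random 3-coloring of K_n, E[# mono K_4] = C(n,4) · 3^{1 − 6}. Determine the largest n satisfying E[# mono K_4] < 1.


We need C(n, 4) · 3^{1 − 6} < 1, i.e. C(n, 4) < 3^{6 − 1} = 243.
Check values of n near the boundary:
  n = 4: C(4, 4) = 1; 1 < 243? YES
  n = 5: C(5, 4) = 5; 5 < 243? YES
  n = 6: C(6, 4) = 15; 15 < 243? YES
  n = 7: C(7, 4) = 35; 35 < 243? YES
  n = 8: C(8, 4) = 70; 70 < 243? YES
  n = 9: C(9, 4) = 126; 126 < 243? YES
  n = 10: C(10, 4) = 210; 210 < 243? YES
  n = 11: C(11, 4) = 330; 330 < 243? NO
  n = 12: C(12, 4) = 495; 495 < 243? NO
  n = 13: C(13, 4) = 715; 715 < 243? NO
The largest n with C(n, 4) < 243 is n = 10 (where E[X] = 70/81 ≈ 0.8641975). Hence R_3(4) > 10, i.e. R_3(4) ≥ 11.

Largest n = 10; hence R_3(4) > 10.


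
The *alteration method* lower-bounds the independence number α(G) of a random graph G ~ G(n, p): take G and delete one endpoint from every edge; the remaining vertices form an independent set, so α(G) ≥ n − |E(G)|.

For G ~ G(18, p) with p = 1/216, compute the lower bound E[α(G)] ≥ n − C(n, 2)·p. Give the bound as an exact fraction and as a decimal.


E[|E(G)|] = C(18, 2)·p = 153 · (1/216) = 17/24.
E[α(G)] ≥ n − E[|E(G)|] = 18 − 17/24 = 415/24.
Numerically: ≈ 17.291667.
(This is only a lower bound; the true E[α(G)] may be larger.)

E[α(G)] ≥ 415/24 ≈ 17.291667.


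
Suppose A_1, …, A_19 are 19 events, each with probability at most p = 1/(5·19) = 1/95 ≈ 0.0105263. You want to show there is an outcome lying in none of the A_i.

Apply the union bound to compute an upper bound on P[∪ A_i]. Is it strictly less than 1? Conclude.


Union bound: P[∪_{i=1}^{19} A_i] ≤ Σ_i P[A_i] ≤ 19·p = 19·(1/95) = 1/5.
Numerically: 1/5 ≈ 0.2000000.
Is 1/5 < 1? YES.
Since P[∪ A_i] ≤ 1/5 < 1, the complement has P[∩ A_i^c] ≥ 1 − 1/5 = 4/5 > 0, so some outcome avoids every A_i.

19·p = 1/5 ≈ 0.2000000; existence CERTIFIED by the union bound.


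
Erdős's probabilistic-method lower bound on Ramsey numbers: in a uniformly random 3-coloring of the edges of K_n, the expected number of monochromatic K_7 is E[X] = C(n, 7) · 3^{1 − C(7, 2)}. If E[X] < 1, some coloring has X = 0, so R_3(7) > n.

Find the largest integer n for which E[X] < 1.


We need C(n, 7) · 3^{1 − 21} < 1, i.e. C(n, 7) < 3^{21 − 1} = 3486784401.
Check values of n near the boundary:
  n = 80: C(80, 7) = 3176716400; 3176716400 < 3486784401? YES
  n = 81: C(81, 7) = 3477216600; 3477216600 < 3486784401? YES
  n = 82: C(82, 7) = 3801756816; 3801756816 < 3486784401? NO
  n = 83: C(83, 7) = 4151918628; 4151918628 < 3486784401? NO
The largest n with C(n, 7) < 3486784401 is n = 81 (where E[X] = 42928600/43046721 ≈ 0.99726). Hence R_3(7) > 81, i.e. R_3(7) ≥ 82.

Largest n = 81; hence R_3(7) > 81.


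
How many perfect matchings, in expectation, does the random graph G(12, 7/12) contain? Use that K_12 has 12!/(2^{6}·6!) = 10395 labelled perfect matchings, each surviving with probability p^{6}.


K_12 has 12!/(2^{6}·6!) = 10395 labelled perfect matchings.
For each such perfect matching H, let X_H = 1 if all 6 edges of H are present in G. Then P[X_H = 1] = p^{6} = (7/12)^{6} = 117649/2985984.
By linearity of expectation: E[X] = Σ_H E[X_H] = 10395 · p^{6} = 10395 · 117649/2985984 = 45294865/110592.
Numerically: E[X] ≈ 409.6.

E[X] = 10395 · (7/12)^{6} = 45294865/110592 ≈ 409.6.


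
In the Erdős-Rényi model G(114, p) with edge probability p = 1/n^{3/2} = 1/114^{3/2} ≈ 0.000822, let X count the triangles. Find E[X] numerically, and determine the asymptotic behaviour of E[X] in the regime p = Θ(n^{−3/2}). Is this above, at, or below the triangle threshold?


Number of potential triangles: C(114, 3) = 240464.
Each occurs with probability p³ ≈ (0.000822)³ ≈ 5.54534e-10.
By linearity: E[X] = C(114, 3)·p³ ≈ 240464 · 5.54534e-10 ≈ 0.000.
Since α = 3/2 > 1, p = c/n^{3/2} = o(1/n) is below the triangle threshold p ~ 1/n. Asymptotically E[X] ~ (c³/6)·n^{3(1−α)} = (1³/6)·n^{-1.5} → 0, so by Markov's inequality G has no triangles w.h.p.

E[X] ≈ 0.000; in regime p = Θ(1/n^{3/2}) E[X] tends to 0 (below the triangle threshold p ~ 1/n).


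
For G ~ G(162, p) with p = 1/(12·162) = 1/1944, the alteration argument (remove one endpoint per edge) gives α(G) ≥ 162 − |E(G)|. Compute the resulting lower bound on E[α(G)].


E[|E(G)|] = C(162, 2)·p = 13041 · (1/1944) = 161/24.
E[α(G)] ≥ n − E[|E(G)|] = 162 − 161/24 = 3727/24.
Numerically: ≈ 155.292.
(This is only a lower bound; the true E[α(G)] may be larger.)

E[α(G)] ≥ 3727/24 ≈ 155.292.


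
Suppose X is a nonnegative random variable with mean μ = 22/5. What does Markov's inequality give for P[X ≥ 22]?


μ = E[X] = 22/5, a = 22.
Markov: P[X ≥ 22] ≤ μ/a = (22/5)/22 = 1/5.
Numerically: ≈ 0.200.
(Since a = 22 > μ = 4.400, the bound 1/5 is < 1 and informative.)

P[X ≥ 22] ≤ 1/5 ≈ 0.200.


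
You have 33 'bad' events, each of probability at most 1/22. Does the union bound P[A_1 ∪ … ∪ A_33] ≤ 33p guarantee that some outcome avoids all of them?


Union bound: P[∪_{i=1}^{33} A_i] ≤ Σ_i P[A_i] ≤ 33·p = 33·(1/22) = 3/2.
Numerically: 3/2 ≈ 1.500000.
Is 3/2 < 1? NO.
Since the bound 3/2 is ≥ 1, the union bound is uninformative here; it does NOT by itself certify existence.

33·p = 3/2 ≈ 1.500000; existence NOT certified by the union bound.


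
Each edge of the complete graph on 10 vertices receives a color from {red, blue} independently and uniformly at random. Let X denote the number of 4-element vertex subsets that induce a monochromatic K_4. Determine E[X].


Let X = Σ_S X_S over the C(10, 4) = 210 subsets S of size 4, where X_S = 1 if the K_4 on S is monochromatic.
For a fixed S, the K_4 on S has C(4, 2) = 6 edges. P[all 6 edges red] = (1/2)^6, and likewise for blue, so P[monochromatic] = 2·(1/2)^6 = 2^{1 − 6} = 1/32.
By linearity of expectation: E[X] = C(10, 4) · 2^{1 − 6} = 210 · 1/32 = 105/16.
Numerically: E[X] ≈ 6.56250.

E[X] = C(10,4)·2^(1−C(4,2)) = 105/16 ≈ 6.56250.


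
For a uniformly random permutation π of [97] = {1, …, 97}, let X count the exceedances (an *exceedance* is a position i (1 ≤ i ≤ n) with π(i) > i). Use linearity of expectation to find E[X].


Write X = Σ_{i=1}^{97} X_i, where X_i = 1_{π(i) > i}.
For each fixed i, π(i) is uniform over {1, …, 97} (marginal of a uniform permutation), so P[π(i) > i] = (n − i)/n. Summing: Σ_{i=1}^{97} (n − i)/n = (0 + 1 + … + 96)/97 = 97(97 − 1)/(2·97) = (97 − 1)/2.
Hence E[X] = Σ_{i=1}^{97} (97 − i)/97 = 48 ≈ 48.000000.

E[X] = 48 = 48.000000.


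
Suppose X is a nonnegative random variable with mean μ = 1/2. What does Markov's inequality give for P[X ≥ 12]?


μ = E[X] = 1/2, a = 12.
Markov: P[X ≥ 12] ≤ μ/a = (1/2)/12 = 1/24.
Numerically: ≈ 0.04167.
(Since a = 12 > μ = 0.50000, the bound 1/24 is < 1 and informative.)

P[X ≥ 12] ≤ 1/24 ≈ 0.04167.


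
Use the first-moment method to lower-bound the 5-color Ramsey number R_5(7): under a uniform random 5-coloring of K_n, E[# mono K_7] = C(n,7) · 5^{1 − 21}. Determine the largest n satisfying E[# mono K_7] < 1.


We need C(n, 7) · 5^{1 − 21} < 1, i.e. C(n, 7) < 5^{21 − 1} = 95367431640625.
Check values of n near the boundary:
  n = 334: C(334, 7) = 86359460961576; 86359460961576 < 95367431640625? YES
  n = 335: C(335, 7) = 88202498238195; 88202498238195 < 95367431640625? YES
  n = 336: C(336, 7) = 90079147136880; 90079147136880 < 95367431640625? YES
  n = 337: C(337, 7) = 91989916924632; 91989916924632 < 95367431640625? YES
  n = 338: C(338, 7) = 93935323022736; 93935323022736 < 95367431640625? YES
  n = 339: C(339, 7) = 95915887062372; 95915887062372 < 95367431640625? NO
The largest n with C(n, 7) < 95367431640625 is n = 338 (where E[X] = 93935323022736/95367431640625 ≈ 0.985). Hence R_5(7) > 338, i.e. R_5(7) ≥ 339.

Largest n = 338; hence R_5(7) > 338.


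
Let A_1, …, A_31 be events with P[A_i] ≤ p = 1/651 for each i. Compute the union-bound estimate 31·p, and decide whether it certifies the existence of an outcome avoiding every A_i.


Union bound: P[∪_{i=1}^{31} A_i] ≤ Σ_i P[A_i] ≤ 31·p = 31·(1/651) = 1/21.
Numerically: 1/21 ≈ 0.047619.
Is 1/21 < 1? YES.
Since P[∪ A_i] ≤ 1/21 < 1, the complement has P[∩ A_i^c] ≥ 1 − 1/21 = 20/21 > 0, so some outcome avoids every A_i.

31·p = 1/21 ≈ 0.047619; existence CERTIFIED by the union bound.


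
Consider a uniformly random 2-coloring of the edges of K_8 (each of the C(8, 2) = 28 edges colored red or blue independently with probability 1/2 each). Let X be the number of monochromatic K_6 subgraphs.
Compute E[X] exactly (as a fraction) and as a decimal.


Let X = Σ_S X_S over the C(8, 6) = 28 subsets S of size 6, where X_S = 1 if the K_6 on S is monochromatic.
For a fixed S, the K_6 on S has C(6, 2) = 15 edges. P[all 15 edges red] = (1/2)^15, and likewise for blue, so P[monochromatic] = 2·(1/2)^15 = 2^{1 − 15} = 1/16384.
By linearity of expectation: E[X] = C(8, 6) · 2^{1 − 15} = 28 · 1/16384 = 7/4096.
Numerically: E[X] ≈ 0.002.

E[X] = C(8,6)·2^(1−C(6,2)) = 7/4096 ≈ 0.002.


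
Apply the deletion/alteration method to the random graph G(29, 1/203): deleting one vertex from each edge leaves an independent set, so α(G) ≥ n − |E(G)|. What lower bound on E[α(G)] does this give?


E[|E(G)|] = C(29, 2)·p = 406 · (1/203) = 2.
E[α(G)] ≥ n − E[|E(G)|] = 29 − 2 = 27.
Numerically: ≈ 27.00000.
(This is only a lower bound; the true E[α(G)] may be larger.)

E[α(G)] ≥ 27 ≈ 27.00000.


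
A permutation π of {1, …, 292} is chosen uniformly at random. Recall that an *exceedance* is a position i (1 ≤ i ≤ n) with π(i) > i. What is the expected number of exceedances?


Write X = Σ_{i=1}^{292} X_i, where X_i = 1_{π(i) > i}.
For each fixed i, π(i) is uniform over {1, …, 292} (marginal of a uniform permutation), so P[π(i) > i] = (n − i)/n. Summing: Σ_{i=1}^{292} (n − i)/n = (0 + 1 + … + 291)/292 = 292(292 − 1)/(2·292) = (292 − 1)/2.
Hence E[X] = Σ_{i=1}^{292} (292 − i)/292 = 291/2 ≈ 145.500.

E[X] = 291/2 = 145.500.


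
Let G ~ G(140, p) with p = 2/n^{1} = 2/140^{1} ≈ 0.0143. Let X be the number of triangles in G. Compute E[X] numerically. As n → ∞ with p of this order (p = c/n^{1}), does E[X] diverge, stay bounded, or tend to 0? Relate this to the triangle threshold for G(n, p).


Number of potential triangles: C(140, 3) = 447580.
Each occurs with probability p³ ≈ (0.0143)³ ≈ 2.91545e-06.
By linearity: E[X] = C(140, 3)·p³ ≈ 447580 · 2.91545e-06 ≈ 1.305.
Here α = 1, so p = 2/n is exactly at the triangle threshold p ~ 1/n. Asymptotically E[X] → c³/6 = 2³/6 = 4/3 ≈ 1.333, a bounded constant. In this regime the triangle count is asymptotically Poisson(c³/6).

E[X] ≈ 1.305; in regime p = Θ(1/n^{1}) E[X] stays bounded (at the triangle threshold p ~ 1/n).


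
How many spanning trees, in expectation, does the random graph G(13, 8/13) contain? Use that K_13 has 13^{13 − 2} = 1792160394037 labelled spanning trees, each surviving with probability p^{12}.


K_13 has 13^{13 − 2} = 1792160394037 labelled spanning trees.
For each such spanning tree H, let X_H = 1 if all 12 edges of H are present in G. Then P[X_H = 1] = p^{12} = (8/13)^{12} = 68719476736/23298085122481.
By linearity: E[X] = Σ_H E[X_H] = 1792160394037 · p^{12} = 1792160394037 · 68719476736/23298085122481 = 68719476736/13.
Numerically: E[X] ≈ 5.286e+09.

E[X] = 1792160394037 · (8/13)^{12} = 68719476736/13 ≈ 5.286e+09.


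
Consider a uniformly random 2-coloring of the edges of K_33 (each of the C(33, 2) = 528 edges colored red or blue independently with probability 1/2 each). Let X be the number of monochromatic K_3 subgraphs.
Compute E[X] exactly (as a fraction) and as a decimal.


Let X = Σ_S X_S over the C(33, 3) = 5456 subsets S of size 3, where X_S = 1 if the K_3 on S is monochromatic.
For a fixed S, the K_3 on S has C(3, 2) = 3 edges. P[all 3 edges red] = (1/2)^3, and likewise for blue, so P[monochromatic] = 2·(1/2)^3 = 2^{1 − 3} = 1/4.
Summing: E[X] = C(33, 3) · 2^{1 − 3} = 5456 · 1/4 = 1364.
Numerically: E[X] ≈ 1364.000000.

E[X] = C(33,3)·2^(1−C(3,2)) = 1364 ≈ 1364.000000.


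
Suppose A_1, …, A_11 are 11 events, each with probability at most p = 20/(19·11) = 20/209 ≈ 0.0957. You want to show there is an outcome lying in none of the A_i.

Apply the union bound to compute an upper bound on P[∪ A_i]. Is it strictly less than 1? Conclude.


Union bound: P[∪_{i=1}^{11} A_i] ≤ Σ_i P[A_i] ≤ 11·p = 11·(20/209) = 20/19.
Numerically: 20/19 ≈ 1.0526.
Is 20/19 < 1? NO.
Since the bound 20/19 is ≥ 1, the union bound is uninformative here; it does NOT by itself certify existence.

11·p = 20/19 ≈ 1.0526; existence NOT certified by the union bound.


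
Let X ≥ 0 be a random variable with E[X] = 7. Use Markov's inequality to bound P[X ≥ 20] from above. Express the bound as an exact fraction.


μ = E[X] = 7, a = 20.
Markov: P[X ≥ 20] ≤ μ/a = (7)/20 = 7/20.
Numerically: ≈ 0.35000.
(Since a = 20 > μ = 7.00000, the bound 7/20 is < 1 and informative.)

P[X ≥ 20] ≤ 7/20 ≈ 0.35000.


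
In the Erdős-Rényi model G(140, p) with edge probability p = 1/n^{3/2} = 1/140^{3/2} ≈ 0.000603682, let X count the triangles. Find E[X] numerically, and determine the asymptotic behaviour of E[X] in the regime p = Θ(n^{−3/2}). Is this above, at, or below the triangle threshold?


Number of potential triangles: C(140, 3) = 447580.
Each occurs with probability p³ ≈ (0.000603682)³ ≈ 2.20000587e-10.
By linearity: E[X] = C(140, 3)·p³ ≈ 447580 · 2.20000587e-10 ≈ 0.000098.
Since α = 3/2 > 1, p = c/n^{3/2} = o(1/n) is below the triangle threshold p ~ 1/n. Asymptotically E[X] ~ (c³/6)·n^{3(1−α)} = (1³/6)·n^{-1.5} → 0, so by Markov's inequality G has no triangles w.h.p.

E[X] ≈ 0.000098; in regime p = Θ(1/n^{3/2}) E[X] tends to 0 (below the triangle threshold p ~ 1/n).


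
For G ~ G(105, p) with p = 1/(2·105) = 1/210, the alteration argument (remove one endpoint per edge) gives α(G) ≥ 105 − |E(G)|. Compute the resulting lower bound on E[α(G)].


E[|E(G)|] = C(105, 2)·p = 5460 · (1/210) = 26.
E[α(G)] ≥ n − E[|E(G)|] = 105 − 26 = 79.
Numerically: ≈ 79.0000.
(This is only a lower bound; the true E[α(G)] may be larger.)

E[α(G)] ≥ 79 ≈ 79.0000.


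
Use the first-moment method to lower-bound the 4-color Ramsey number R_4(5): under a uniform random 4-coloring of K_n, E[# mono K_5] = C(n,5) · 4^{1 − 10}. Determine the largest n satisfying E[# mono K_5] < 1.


We need C(n, 5) · 4^{1 − 10} < 1, i.e. C(n, 5) < 4^{10 − 1} = 262144.
Check values of n near the boundary:
  n = 32: C(32, 5) = 201376; 201376 < 262144? YES
  n = 33: C(33, 5) = 237336; 237336 < 262144? YES
  n = 34: C(34, 5) = 278256; 278256 < 262144? NO
The largest n with C(n, 5) < 262144 is n = 33 (where E[X] = 29667/32768 ≈ 0.905365). Hence R_4(5) > 33, i.e. R_4(5) ≥ 34.

Largest n = 33; hence R_4(5) > 33.


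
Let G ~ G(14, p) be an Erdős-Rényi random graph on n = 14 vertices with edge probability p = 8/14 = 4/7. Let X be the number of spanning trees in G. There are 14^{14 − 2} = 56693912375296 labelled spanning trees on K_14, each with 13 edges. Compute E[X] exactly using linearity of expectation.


K_14 has 14^{14 − 2} = 56693912375296 labelled spanning trees.
For each such spanning tree H, let X_H = 1 if all 13 edges of H are present in G. Then P[X_H = 1] = p^{13} = (4/7)^{13} = 67108864/96889010407.
Summing the indicators: E[X] = Σ_H E[X_H] = 56693912375296 · p^{13} = 56693912375296 · 67108864/96889010407 = 274877906944/7.
Numerically: E[X] ≈ 3.93e+10.

E[X] = 56693912375296 · (4/7)^{13} = 274877906944/7 ≈ 3.93e+10.


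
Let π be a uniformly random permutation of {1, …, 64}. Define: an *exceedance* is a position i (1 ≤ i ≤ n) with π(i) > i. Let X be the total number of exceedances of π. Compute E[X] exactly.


Write X = Σ_{i=1}^{64} X_i, where X_i = 1_{π(i) > i}.
For each fixed i, π(i) is uniform over {1, …, 64} (marginal of a uniform permutation), so P[π(i) > i] = (n − i)/n. Summing: Σ_{i=1}^{64} (n − i)/n = (0 + 1 + … + 63)/64 = 64(64 − 1)/(2·64) = (64 − 1)/2.
Hence E[X] = Σ_{i=1}^{64} (64 − i)/64 = 63/2 ≈ 31.50000.

E[X] = 63/2 = 31.50000.


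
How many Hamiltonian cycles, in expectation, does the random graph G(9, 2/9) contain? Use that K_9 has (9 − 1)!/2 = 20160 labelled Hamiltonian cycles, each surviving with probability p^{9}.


K_9 has (9 − 1)!/2 = 20160 labelled Hamiltonian cycles.
For each such Hamiltonian cycle H, let X_H = 1 if all 9 edges of H are present in G. Then P[X_H = 1] = p^{9} = (2/9)^{9} = 512/387420489.
Summing the indicators: E[X] = Σ_H E[X_H] = 20160 · p^{9} = 20160 · 512/387420489 = 1146880/43046721.
Numerically: E[X] ≈ 0.0266.

E[X] = 20160 · (2/9)^{9} = 1146880/43046721 ≈ 0.0266.


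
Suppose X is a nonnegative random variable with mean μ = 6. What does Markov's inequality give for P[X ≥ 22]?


μ = E[X] = 6, a = 22.
Markov: P[X ≥ 22] ≤ μ/a = (6)/22 = 3/11.
Numerically: ≈ 0.2727.
(Since a = 22 > μ = 6.0000, the bound 3/11 is < 1 and informative.)

P[X ≥ 22] ≤ 3/11 ≈ 0.2727.


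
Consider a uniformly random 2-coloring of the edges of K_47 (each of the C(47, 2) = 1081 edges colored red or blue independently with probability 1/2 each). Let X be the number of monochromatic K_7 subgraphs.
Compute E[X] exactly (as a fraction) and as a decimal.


Let X = Σ_S X_S over the C(47, 7) = 62891499 subsets S of size 7, where X_S = 1 if the K_7 on S is monochromatic.
For a fixed S, the K_7 on S has C(7, 2) = 21 edges. P[all 21 edges red] = (1/2)^21, and likewise for blue, so P[monochromatic] = 2·(1/2)^21 = 2^{1 − 21} = 1/1048576.
Summing: E[X] = C(47, 7) · 2^{1 − 21} = 62891499 · 1/1048576 = 62891499/1048576.
Numerically: E[X] ≈ 59.97801.

E[X] = C(47,7)·2^(1−C(7,2)) = 62891499/1048576 ≈ 59.97801.


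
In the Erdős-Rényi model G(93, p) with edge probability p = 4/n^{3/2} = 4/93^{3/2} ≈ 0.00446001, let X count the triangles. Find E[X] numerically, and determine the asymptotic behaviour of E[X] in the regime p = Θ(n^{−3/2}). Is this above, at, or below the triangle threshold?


Number of potential triangles: C(93, 3) = 129766.
Each occurs with probability p³ ≈ (0.00446001)³ ≈ 8.87169710e-08.
By linearity: E[X] = C(93, 3)·p³ ≈ 129766 · 8.87169710e-08 ≈ 0.011512.
Since α = 3/2 > 1, p = c/n^{3/2} = o(1/n) is below the triangle threshold p ~ 1/n. Asymptotically E[X] ~ (c³/6)·n^{3(1−α)} = (4³/6)·n^{-1.5} → 0, so by Markov's inequality G has no triangles w.h.p.

E[X] ≈ 0.011512; in regime p = Θ(1/n^{3/2}) E[X] tends to 0 (below the triangle threshold p ~ 1/n).


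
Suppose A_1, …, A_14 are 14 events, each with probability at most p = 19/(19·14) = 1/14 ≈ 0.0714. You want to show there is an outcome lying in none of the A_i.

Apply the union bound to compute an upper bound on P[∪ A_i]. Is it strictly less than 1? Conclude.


Union bound: P[∪_{i=1}^{14} A_i] ≤ Σ_i P[A_i] ≤ 14·p = 14·(1/14) = 1.
Numerically: 1 ≈ 1.0000.
Is 1 < 1? NO.
Since the bound 1 is ≥ 1, the union bound is uninformative here; it does NOT by itself certify existence.

14·p = 1 ≈ 1.0000; existence NOT certified by the union bound.


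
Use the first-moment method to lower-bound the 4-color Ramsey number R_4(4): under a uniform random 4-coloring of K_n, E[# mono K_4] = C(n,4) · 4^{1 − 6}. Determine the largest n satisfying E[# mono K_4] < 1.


We need C(n, 4) · 4^{1 − 6} < 1, i.e. C(n, 4) < 4^{6 − 1} = 1024.
Check values of n near the boundary:
  n = 9: C(9, 4) = 126; 126 < 1024? YES
  n = 10: C(10, 4) = 210; 210 < 1024? YES
  n = 11: C(11, 4) = 330; 330 < 1024? YES
  n = 12: C(12, 4) = 495; 495 < 1024? YES
  n = 13: C(13, 4) = 715; 715 < 1024? YES
  n = 14: C(14, 4) = 1001; 1001 < 1024? YES
  n = 15: C(15, 4) = 1365; 1365 < 1024? NO
  n = 16: C(16, 4) = 1820; 1820 < 1024? NO
The largest n with C(n, 4) < 1024 is n = 14 (where E[X] = 1001/1024 ≈ 0.9775). Hence R_4(4) > 14, i.e. R_4(4) ≥ 15.

Largest n = 14; hence R_4(4) > 14.


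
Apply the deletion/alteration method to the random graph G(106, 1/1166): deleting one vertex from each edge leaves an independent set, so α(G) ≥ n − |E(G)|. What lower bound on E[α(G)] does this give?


E[|E(G)|] = C(106, 2)·p = 5565 · (1/1166) = 105/22.
E[α(G)] ≥ n − E[|E(G)|] = 106 − 105/22 = 2227/22.
Numerically: ≈ 101.2273.
(This is only a lower bound; the true E[α(G)] may be larger.)

E[α(G)] ≥ 2227/22 ≈ 101.2273.


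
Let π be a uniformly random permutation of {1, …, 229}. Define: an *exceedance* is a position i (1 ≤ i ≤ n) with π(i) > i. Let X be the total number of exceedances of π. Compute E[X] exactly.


Write X = Σ_{i=1}^{229} X_i, where X_i = 1_{π(i) > i}.
For each fixed i, π(i) is uniform over {1, …, 229} (marginal of a uniform permutation), so P[π(i) > i] = (n − i)/n. Summing: Σ_{i=1}^{229} (n − i)/n = (0 + 1 + … + 228)/229 = 229(229 − 1)/(2·229) = (229 − 1)/2.
Hence E[X] = Σ_{i=1}^{229} (229 − i)/229 = 114 ≈ 114.00000.

E[X] = 114 = 114.00000.


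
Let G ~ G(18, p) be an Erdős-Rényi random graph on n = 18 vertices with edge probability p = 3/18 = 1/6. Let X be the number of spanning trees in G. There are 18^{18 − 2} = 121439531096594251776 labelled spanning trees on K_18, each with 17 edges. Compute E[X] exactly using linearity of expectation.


K_18 has 18^{18 − 2} = 121439531096594251776 labelled spanning trees.
For each such spanning tree H, let X_H = 1 if all 17 edges of H are present in G. Then P[X_H = 1] = p^{17} = (1/6)^{17} = 1/16926659444736.
By linearity of expectation: E[X] = Σ_H E[X_H] = 121439531096594251776 · p^{17} = 121439531096594251776 · 1/16926659444736 = 14348907/2.
Numerically: E[X] ≈ 7.17445e+06.

E[X] = 121439531096594251776 · (1/6)^{17} = 14348907/2 ≈ 7.17445e+06.


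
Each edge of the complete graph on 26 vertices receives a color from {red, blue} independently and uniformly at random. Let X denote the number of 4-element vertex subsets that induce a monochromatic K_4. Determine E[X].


Let X = Σ_S X_S over the C(26, 4) = 14950 subsets S of size 4, where X_S = 1 if the K_4 on S is monochromatic.
For a fixed S, the K_4 on S has C(4, 2) = 6 edges. P[all 6 edges red] = (1/2)^6, and likewise for blue, so P[monochromatic] = 2·(1/2)^6 = 2^{1 − 6} = 1/32.
Summing: E[X] = C(26, 4) · 2^{1 − 6} = 14950 · 1/32 = 7475/16.
Numerically: E[X] ≈ 467.188.

E[X] = C(26,4)·2^(1−C(4,2)) = 7475/16 ≈ 467.188.


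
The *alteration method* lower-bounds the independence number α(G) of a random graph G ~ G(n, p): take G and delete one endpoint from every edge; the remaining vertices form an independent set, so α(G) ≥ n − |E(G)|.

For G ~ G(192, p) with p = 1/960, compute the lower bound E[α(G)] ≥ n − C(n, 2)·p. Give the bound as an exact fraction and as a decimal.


E[|E(G)|] = C(192, 2)·p = 18336 · (1/960) = 191/10.
E[α(G)] ≥ n − E[|E(G)|] = 192 − 191/10 = 1729/10.
Numerically: ≈ 172.90000.
(This is only a lower bound; the true E[α(G)] may be larger.)

E[α(G)] ≥ 1729/10 ≈ 172.90000.


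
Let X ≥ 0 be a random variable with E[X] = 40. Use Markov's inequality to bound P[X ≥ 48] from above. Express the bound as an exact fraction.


μ = E[X] = 40, a = 48.
Markov: P[X ≥ 48] ≤ μ/a = (40)/48 = 5/6.
Numerically: ≈ 0.83333.
(Since a = 48 > μ = 40.00000, the bound 5/6 is < 1 and informative.)

P[X ≥ 48] ≤ 5/6 ≈ 0.83333.


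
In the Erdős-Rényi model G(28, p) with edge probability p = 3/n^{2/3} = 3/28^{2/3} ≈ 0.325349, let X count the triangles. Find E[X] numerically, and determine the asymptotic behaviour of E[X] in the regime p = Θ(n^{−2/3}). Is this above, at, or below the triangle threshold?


Number of potential triangles: C(28, 3) = 3276.
Each occurs with probability p³ ≈ (0.325349)³ ≈ 3.44387755e-02.
By linearity: E[X] = C(28, 3)·p³ ≈ 3276 · 3.44387755e-02 ≈ 112.821429.
Since α = 2/3 < 1, p = c/n^{2/3} ≫ 1/n is above the triangle threshold p ~ 1/n. Asymptotically E[X] ~ (c³/6)·n^{3(1−α)} = (3³/6)·n^{1} → ∞; triangles are abundant w.h.p.

E[X] ≈ 112.821429; in regime p = Θ(1/n^{2/3}) E[X] diverges (above the triangle threshold p ~ 1/n).


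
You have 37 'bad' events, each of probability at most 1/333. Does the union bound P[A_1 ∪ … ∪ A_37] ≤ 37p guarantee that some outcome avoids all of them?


Union bound: P[∪_{i=1}^{37} A_i] ≤ Σ_i P[A_i] ≤ 37·p = 37·(1/333) = 1/9.
Numerically: 1/9 ≈ 0.111.
Is 1/9 < 1? YES.
Since P[∪ A_i] ≤ 1/9 < 1, the complement has P[∩ A_i^c] ≥ 1 − 1/9 = 8/9 > 0, so some outcome avoids every A_i.

37·p = 1/9 ≈ 0.111; existence CERTIFIED by the union bound.


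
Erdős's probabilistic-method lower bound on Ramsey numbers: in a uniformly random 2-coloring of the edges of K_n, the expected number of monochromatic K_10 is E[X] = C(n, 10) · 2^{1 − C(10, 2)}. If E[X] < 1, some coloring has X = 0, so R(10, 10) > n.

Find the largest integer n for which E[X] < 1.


We need C(n, 10) · 2^{1 − 45} < 1, i.e. C(n, 10) < 2^{45 − 1} = 17592186044416.
Check values of n near the boundary:
  n = 97: C(97, 10) = 12576469727536; 12576469727536 < 17592186044416? YES
  n = 98: C(98, 10) = 14005614014756; 14005614014756 < 17592186044416? YES
  n = 99: C(99, 10) = 15579278510796; 15579278510796 < 17592186044416? YES
  n = 100: C(100, 10) = 17310309456440; 17310309456440 < 17592186044416? YES
  n = 101: C(101, 10) = 19212541264840; 19212541264840 < 17592186044416? NO
The largest n with C(n, 10) < 17592186044416 is n = 100 (where E[X] = 2163788682055/2199023255552 ≈ 0.984). Hence R(10, 10) > 100, i.e. R(10, 10) ≥ 101.

Largest n = 100; hence R(10, 10) > 100.


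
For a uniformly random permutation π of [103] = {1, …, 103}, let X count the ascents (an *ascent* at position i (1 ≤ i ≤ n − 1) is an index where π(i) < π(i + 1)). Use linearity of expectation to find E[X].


Write X = Σ X_I over i = 1, …, 102, with X_I the indicator of one ascent.
There are 102 indicators.
For each fixed i, the pair (π(i), π(i+1)) is a uniformly random ordered pair of distinct values from {1, …, 103}; by symmetry P[π(i) < π(i+1)] = 1/2.
By linearity: E[X] = 102 · (1/2) = (103 − 1) · (1/2) = 51 ≈ 51.0000.

E[X] = 51 = 51.0000.


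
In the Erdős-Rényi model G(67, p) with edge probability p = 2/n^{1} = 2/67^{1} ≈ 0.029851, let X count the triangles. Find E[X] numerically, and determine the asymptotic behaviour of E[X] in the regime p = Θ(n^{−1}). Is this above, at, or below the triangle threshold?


Number of potential triangles: C(67, 3) = 47905.
Each occurs with probability p³ ≈ (0.029851)³ ≈ 2.6599017e-05.
By linearity: E[X] = C(67, 3)·p³ ≈ 47905 · 2.6599017e-05 ≈ 1.27423.
Here α = 1, so p = 2/n is exactly at the triangle threshold p ~ 1/n. Asymptotically E[X] → c³/6 = 2³/6 = 4/3 ≈ 1.33333, a bounded constant. In this regime the triangle count is asymptotically Poisson(c³/6).

E[X] ≈ 1.27423; in regime p = Θ(1/n^{1}) E[X] stays bounded (at the triangle threshold p ~ 1/n).


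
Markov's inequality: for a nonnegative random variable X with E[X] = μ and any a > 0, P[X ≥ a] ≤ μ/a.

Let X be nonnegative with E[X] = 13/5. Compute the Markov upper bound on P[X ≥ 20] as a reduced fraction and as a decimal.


μ = E[X] = 13/5, a = 20.
Markov: P[X ≥ 20] ≤ μ/a = (13/5)/20 = 13/100.
Numerically: ≈ 0.130.
(Since a = 20 > μ = 2.600, the bound 13/100 is < 1 and informative.)

P[X ≥ 20] ≤ 13/100 ≈ 0.130.


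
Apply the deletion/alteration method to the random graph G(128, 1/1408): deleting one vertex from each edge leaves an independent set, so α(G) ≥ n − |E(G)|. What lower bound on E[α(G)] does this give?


E[|E(G)|] = C(128, 2)·p = 8128 · (1/1408) = 127/22.
E[α(G)] ≥ n − E[|E(G)|] = 128 − 127/22 = 2689/22.
Numerically: ≈ 122.227273.
(This is only a lower bound; the true E[α(G)] may be larger.)

E[α(G)] ≥ 2689/22 ≈ 122.227273.


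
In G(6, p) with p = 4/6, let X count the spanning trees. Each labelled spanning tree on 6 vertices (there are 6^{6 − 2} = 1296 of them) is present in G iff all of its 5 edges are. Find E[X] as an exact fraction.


K_6 has 6^{6 − 2} = 1296 labelled spanning trees.
For each such spanning tree H, let X_H = 1 if all 5 edges of H are present in G. Then P[X_H = 1] = p^{5} = (2/3)^{5} = 32/243.
Summing the indicators: E[X] = Σ_H E[X_H] = 1296 · p^{5} = 1296 · 32/243 = 512/3.
Numerically: E[X] ≈ 171.

E[X] = 1296 · (2/3)^{5} = 512/3 ≈ 171.


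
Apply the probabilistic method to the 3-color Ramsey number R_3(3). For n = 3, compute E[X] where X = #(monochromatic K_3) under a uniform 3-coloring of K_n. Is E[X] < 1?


E[X] = C(3, 3) · 3^{1 − 3} = 1 · 3^{−2} = 1/9.
As a reduced fraction: E[X] = 1/9 ≈ 0.1111.
Is E[X] < 1? YES.
Since E[X] < 1, there exists a 3-coloring of K_{3} with no monochromatic K_3; hence R_3(3) > 3.

E[X] = 1/9 ≈ 0.1111; E[X] < 1, so R_3(3) > 3.


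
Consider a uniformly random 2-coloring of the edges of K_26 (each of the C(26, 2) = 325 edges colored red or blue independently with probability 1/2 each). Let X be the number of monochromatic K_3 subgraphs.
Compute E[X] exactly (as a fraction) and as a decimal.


Let X = Σ_S X_S over the C(26, 3) = 2600 subsets S of size 3, where X_S = 1 if the K_3 on S is monochromatic.
For a fixed S, the K_3 on S has C(3, 2) = 3 edges. P[all 3 edges red] = (1/2)^3, and likewise for blue, so P[monochromatic] = 2·(1/2)^3 = 2^{1 − 3} = 1/4.
By linearity of expectation: E[X] = C(26, 3) · 2^{1 − 3} = 2600 · 1/4 = 650.
Numerically: E[X] ≈ 650.000000.

E[X] = C(26,3)·2^(1−C(3,2)) = 650 ≈ 650.000000.


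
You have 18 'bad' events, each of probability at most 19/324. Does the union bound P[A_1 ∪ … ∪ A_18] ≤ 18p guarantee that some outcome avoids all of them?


Union bound: P[∪_{i=1}^{18} A_i] ≤ Σ_i P[A_i] ≤ 18·p = 18·(19/324) = 19/18.
Numerically: 19/18 ≈ 1.05556.
Is 19/18 < 1? NO.
Since the bound 19/18 is ≥ 1, the union bound is uninformative here; it does NOT by itself certify existence.

18·p = 19/18 ≈ 1.05556; existence NOT certified by the union bound.


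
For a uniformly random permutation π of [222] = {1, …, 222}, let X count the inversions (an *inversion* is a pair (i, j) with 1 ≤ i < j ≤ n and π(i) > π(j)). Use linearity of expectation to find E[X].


Write X = Σ X_I over the C(222, 2) = 24531 pairs i < j, with X_I the indicator of one inversion.
There are 24531 indicators.
For each fixed pair i < j, the values π(i) and π(j) are two distinct elements of {1, …, 222} in uniformly random order; by symmetry P[π(i) > π(j)] = 1/2.
By linearity: E[X] = 24531 · (1/2) = C(222, 2) · (1/2) = 24531/2 = 24531/2 ≈ 12265.500.

E[X] = 24531/2 = 12265.500.


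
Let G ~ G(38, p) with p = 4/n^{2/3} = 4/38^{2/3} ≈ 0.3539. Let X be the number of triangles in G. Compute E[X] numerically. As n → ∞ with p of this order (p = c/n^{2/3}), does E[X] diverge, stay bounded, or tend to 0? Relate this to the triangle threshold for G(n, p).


Number of potential triangles: C(38, 3) = 8436.
Each occurs with probability p³ ≈ (0.3539)³ ≈ 4.432133e-02.
By linearity: E[X] = C(38, 3)·p³ ≈ 8436 · 4.432133e-02 ≈ 373.8947.
Since α = 2/3 < 1, p = c/n^{2/3} ≫ 1/n is above the triangle threshold p ~ 1/n. Asymptotically E[X] ~ (c³/6)·n^{3(1−α)} = (4³/6)·n^{1} → ∞; triangles are abundant w.h.p.

E[X] ≈ 373.8947; in regime p = Θ(1/n^{2/3}) E[X] diverges (above the triangle threshold p ~ 1/n).


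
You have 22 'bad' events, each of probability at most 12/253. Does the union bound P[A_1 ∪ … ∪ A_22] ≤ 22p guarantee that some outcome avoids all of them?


Union bound: P[∪_{i=1}^{22} A_i] ≤ Σ_i P[A_i] ≤ 22·p = 22·(12/253) = 24/23.
Numerically: 24/23 ≈ 1.0434783.
Is 24/23 < 1? NO.
Since the bound 24/23 is ≥ 1, the union bound is uninformative here; it does NOT by itself certify existence.

22·p = 24/23 ≈ 1.0434783; existence NOT certified by the union bound.


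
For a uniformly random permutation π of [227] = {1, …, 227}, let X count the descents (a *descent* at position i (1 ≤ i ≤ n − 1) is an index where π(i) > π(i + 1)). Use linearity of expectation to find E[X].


Write X = Σ X_I over i = 1, …, 226, with X_I the indicator of one descent.
There are 226 indicators.
For each fixed i, the pair (π(i), π(i+1)) is a uniformly random ordered pair of distinct values from {1, …, 227}; by symmetry P[π(i) > π(i+1)] = 1/2.
By linearity: E[X] = 226 · (1/2) = (227 − 1) · (1/2) = 113 ≈ 113.0000.

E[X] = 113 = 113.0000.


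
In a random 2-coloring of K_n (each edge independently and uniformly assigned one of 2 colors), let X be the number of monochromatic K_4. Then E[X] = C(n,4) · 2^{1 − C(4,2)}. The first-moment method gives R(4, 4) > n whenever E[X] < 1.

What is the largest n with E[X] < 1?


We need C(n, 4) · 2^{1 − 6} < 1, i.e. C(n, 4) < 2^{6 − 1} = 32.
Check values of n near the boundary:
  n = 4: C(4, 4) = 1; 1 < 32? YES
  n = 5: C(5, 4) = 5; 5 < 32? YES
  n = 6: C(6, 4) = 15; 15 < 32? YES
  n = 7: C(7, 4) = 35; 35 < 32? NO
  n = 8: C(8, 4) = 70; 70 < 32? NO
  n = 9: C(9, 4) = 126; 126 < 32? NO
The largest n with C(n, 4) < 32 is n = 6 (where E[X] = 15/32 ≈ 0.4687500). Hence R(4, 4) > 6, i.e. R(4, 4) ≥ 7.

Largest n = 6; hence R(4, 4) > 6.


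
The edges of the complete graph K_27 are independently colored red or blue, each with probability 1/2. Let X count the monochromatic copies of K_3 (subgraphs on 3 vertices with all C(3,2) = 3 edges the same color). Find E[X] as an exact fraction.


Let X = Σ_S X_S over the C(27, 3) = 2925 subsets S of size 3, where X_S = 1 if the K_3 on S is monochromatic.
For a fixed S, the K_3 on S has C(3, 2) = 3 edges. P[all 3 edges red] = (1/2)^3, and likewise for blue, so P[monochromatic] = 2·(1/2)^3 = 2^{1 − 3} = 1/4.
By linearity: E[X] = C(27, 3) · 2^{1 − 3} = 2925 · 1/4 = 2925/4.
Numerically: E[X] ≈ 731.250000.

E[X] = C(27,3)·2^(1−C(3,2)) = 2925/4 ≈ 731.250000.


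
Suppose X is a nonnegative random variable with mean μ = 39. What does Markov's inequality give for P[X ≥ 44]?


μ = E[X] = 39, a = 44.
Markov: P[X ≥ 44] ≤ μ/a = (39)/44 = 39/44.
Numerically: ≈ 0.886.
(Since a = 44 > μ = 39.000, the bound 39/44 is < 1 and informative.)

P[X ≥ 44] ≤ 39/44 ≈ 0.886.


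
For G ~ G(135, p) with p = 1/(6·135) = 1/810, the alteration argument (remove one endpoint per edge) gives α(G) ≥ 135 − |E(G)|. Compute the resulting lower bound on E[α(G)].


E[|E(G)|] = C(135, 2)·p = 9045 · (1/810) = 67/6.
E[α(G)] ≥ n − E[|E(G)|] = 135 − 67/6 = 743/6.
Numerically: ≈ 123.833.
(This is only a lower bound; the true E[α(G)] may be larger.)

E[α(G)] ≥ 743/6 ≈ 123.833.


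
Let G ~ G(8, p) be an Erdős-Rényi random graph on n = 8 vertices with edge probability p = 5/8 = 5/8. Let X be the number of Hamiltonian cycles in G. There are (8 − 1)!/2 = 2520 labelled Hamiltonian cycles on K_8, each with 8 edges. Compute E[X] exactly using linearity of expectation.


K_8 has (8 − 1)!/2 = 2520 labelled Hamiltonian cycles.
For each such Hamiltonian cycle H, let X_H = 1 if all 8 edges of H are present in G. Then P[X_H = 1] = p^{8} = (5/8)^{8} = 390625/16777216.
By linearity of expectation: E[X] = Σ_H E[X_H] = 2520 · p^{8} = 2520 · 390625/16777216 = 123046875/2097152.
Numerically: E[X] ≈ 58.6733.

E[X] = 2520 · (5/8)^{8} = 123046875/2097152 ≈ 58.6733.


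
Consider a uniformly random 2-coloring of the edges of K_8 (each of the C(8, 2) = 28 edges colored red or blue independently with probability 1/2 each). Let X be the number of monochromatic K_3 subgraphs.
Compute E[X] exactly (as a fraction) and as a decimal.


Let X = Σ_S X_S over the C(8, 3) = 56 subsets S of size 3, where X_S = 1 if the K_3 on S is monochromatic.
For a fixed S, the K_3 on S has C(3, 2) = 3 edges. P[all 3 edges red] = (1/2)^3, and likewise for blue, so P[monochromatic] = 2·(1/2)^3 = 2^{1 − 3} = 1/4.
By linearity: E[X] = C(8, 3) · 2^{1 − 3} = 56 · 1/4 = 14.
Numerically: E[X] ≈ 14.0000.

E[X] = C(8,3)·2^(1−C(3,2)) = 14 ≈ 14.0000.
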